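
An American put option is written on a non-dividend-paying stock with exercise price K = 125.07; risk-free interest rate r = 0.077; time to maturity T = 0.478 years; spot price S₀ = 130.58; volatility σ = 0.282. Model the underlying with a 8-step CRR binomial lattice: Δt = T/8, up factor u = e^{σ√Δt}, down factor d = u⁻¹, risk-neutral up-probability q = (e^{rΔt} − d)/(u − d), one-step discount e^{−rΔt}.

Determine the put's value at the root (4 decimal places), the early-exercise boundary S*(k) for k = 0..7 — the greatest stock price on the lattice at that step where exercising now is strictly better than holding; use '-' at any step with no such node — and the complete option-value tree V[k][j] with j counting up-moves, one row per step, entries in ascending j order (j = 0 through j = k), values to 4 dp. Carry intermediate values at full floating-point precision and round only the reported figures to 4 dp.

price = 5.9672
boundary = - - - - 99.1129 106.1859 99.1129 106.1859
tree:
5.9672
9.0794 3.1036
13.3905 5.1199 1.2416
19.0411 8.2141 2.2657 0.2929
25.9571 12.7292 4.0558 0.6081 0.0000
32.5589 18.8841 7.0743 1.2628 0.0000 0.0000
38.7210 25.9571 11.8920 2.6222 0.0000 0.0000 0.0000
44.4727 32.5589 18.8841 5.4450 0.0000 0.0000 0.0000 0.0000
49.8412 38.7210 25.9571 11.3064 0.0000 0.0000 0.0000 0.0000 0.0000

Δt=0.05975  u=1.07136  d=0.93339  q=0.51620  discount=0.99541
step 8 (expiry): payoffs max(K−S,0) = 49.8412 38.7210 25.9571 11.3064 0.0000 0.0000 0.0000 0.0000 0.0000
step 7: (k=7,j=0): S=80.5973, (K−S)⁺=44.4727, hold=43.8986 ⇒ V=44.4727 exercise | (k=7,j=1): S=92.5111, (K−S)⁺=32.5589, hold=31.9848 ⇒ V=32.5589 exercise | (k=7,j=2): S=106.1859, (K−S)⁺=18.8841, hold=18.3100 ⇒ V=18.8841 exercise | (k=7,j=3): S=121.8821, (K−S)⁺=3.1879, hold=5.4450 ⇒ V=5.4450 continue | (k=7,j=4): S=139.8986, (K−S)⁺=0.0000, hold=0.0000 ⇒ V=0.0000 continue | (k=7,j=5): S=160.5781, (K−S)⁺=0.0000, hold=0.0000 ⇒ V=0.0000 continue | (k=7,j=6): S=184.3146, (K−S)⁺=0.0000, hold=0.0000 ⇒ V=0.0000 continue | (k=7,j=7): S=211.5596, (K−S)⁺=0.0000, hold=0.0000 ⇒ V=0.0000 continue  boundary S*=106.1859
step 6: (k=6,j=0): S=86.3490, (K−S)⁺=38.7210, hold=38.1469 ⇒ V=38.7210 exercise | (k=6,j=1): S=99.1129, (K−S)⁺=25.9571, hold=25.3830 ⇒ V=25.9571 exercise | (k=6,j=2): S=113.7636, (K−S)⁺=11.3064, hold=11.8920 ⇒ V=11.8920 continue | (k=6,j=3): S=130.5800, (K−S)⁺=0.0000, hold=2.6222 ⇒ V=2.6222 continue | (k=6,j=4): S=149.8821, (K−S)⁺=0.0000, hold=0.0000 ⇒ V=0.0000 continue | (k=6,j=5): S=172.0375, (K−S)⁺=0.0000, hold=0.0000 ⇒ V=0.0000 continue | (k=6,j=6): S=197.4678, (K−S)⁺=0.0000, hold=0.0000 ⇒ V=0.0000 continue  boundary S*=99.1129
step 5: (k=5,j=0): S=92.5111, (K−S)⁺=32.5589, hold=31.9848 ⇒ V=32.5589 exercise | (k=5,j=1): S=106.1859, (K−S)⁺=18.8841, hold=18.6109 ⇒ V=18.8841 exercise | (k=5,j=2): S=121.8821, (K−S)⁺=3.1879, hold=7.0743 ⇒ V=7.0743 continue | (k=5,j=3): S=139.8986, (K−S)⁺=0.0000, hold=1.2628 ⇒ V=1.2628 continue | (k=5,j=4): S=160.5781, (K−S)⁺=0.0000, hold=0.0000 ⇒ V=0.0000 continue | (k=5,j=5): S=184.3146, (K−S)⁺=0.0000, hold=0.0000 ⇒ V=0.0000 continue  boundary S*=106.1859
step 4: (k=4,j=0): S=99.1129, (K−S)⁺=25.9571, hold=25.3830 ⇒ V=25.9571 exercise | (k=4,j=1): S=113.7636, (K−S)⁺=11.3064, hold=12.7292 ⇒ V=12.7292 continue | (k=4,j=2): S=130.5800, (K−S)⁺=0.0000, hold=4.0558 ⇒ V=4.0558 continue | (k=4,j=3): S=149.8821, (K−S)⁺=0.0000, hold=0.6081 ⇒ V=0.6081 continue | (k=4,j=4): S=172.0375, (K−S)⁺=0.0000, hold=0.0000 ⇒ V=0.0000 continue  boundary S*=99.1129
step 3: (k=3,j=0): S=106.1859, (K−S)⁺=18.8841, hold=19.0411 ⇒ V=19.0411 continue | (k=3,j=1): S=121.8821, (K−S)⁺=3.1879, hold=8.2141 ⇒ V=8.2141 continue | (k=3,j=2): S=139.8986, (K−S)⁺=0.0000, hold=2.2657 ⇒ V=2.2657 continue | (k=3,j=3): S=160.5781, (K−S)⁺=0.0000, hold=0.2929 ⇒ V=0.2929 continue  boundary S*=-
step 2: (k=2,j=0): S=113.7636, (K−S)⁺=11.3064, hold=13.3905 ⇒ V=13.3905 continue | (k=2,j=1): S=130.5800, (K−S)⁺=0.0000, hold=5.1199 ⇒ V=5.1199 continue | (k=2,j=2): S=149.8821, (K−S)⁺=0.0000, hold=1.2416 ⇒ V=1.2416 continue  boundary S*=-
step 1: (k=1,j=0): S=121.8821, (K−S)⁺=3.1879, hold=9.0794 ⇒ V=9.0794 continue | (k=1,j=1): S=139.8986, (K−S)⁺=0.0000, hold=3.1036 ⇒ V=3.1036 continue  boundary S*=-
step 0: (k=0,j=0): S=130.5800, (K−S)⁺=0.0000, hold=5.9672 ⇒ V=5.9672 continue  boundary S*=-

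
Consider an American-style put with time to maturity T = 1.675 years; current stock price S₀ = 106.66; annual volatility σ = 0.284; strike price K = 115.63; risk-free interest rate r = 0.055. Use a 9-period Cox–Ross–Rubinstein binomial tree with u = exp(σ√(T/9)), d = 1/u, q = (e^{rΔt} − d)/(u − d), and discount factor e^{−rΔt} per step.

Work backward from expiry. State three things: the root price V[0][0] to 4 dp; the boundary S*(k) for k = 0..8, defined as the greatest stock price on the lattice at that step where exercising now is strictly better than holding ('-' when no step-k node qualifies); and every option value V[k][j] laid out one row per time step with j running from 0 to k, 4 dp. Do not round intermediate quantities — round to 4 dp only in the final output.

price = 16.6087
boundary = - - 83.4800 73.8539 83.4800 73.8539 83.4800 94.3609 83.4800
tree:
16.6087
23.4711 10.3836
32.1500 15.6479 5.5607
41.7761 22.8447 9.0839 2.3050
50.2923 32.1500 14.4102 4.1756 0.5633
57.8265 41.7761 22.0335 7.4137 1.1646 0.0000
64.4919 50.2923 32.1500 12.8073 2.4075 0.0000 0.0000
70.3887 57.8265 41.7761 21.2691 4.9769 0.0000 0.0000 0.0000
75.6055 64.4919 50.2923 32.1500 10.2885 0.0000 0.0000 0.0000 0.0000
80.2208 70.3887 57.8265 41.7761 21.2691 0.0000 0.0000 0.0000 0.0000 0.0000

params: Δt=0.18611 u=1.13034 d=0.88469 q=0.51129 e^(-rΔt)=0.98982
t_9 payoffs: 80.2208 70.3887 57.8265 41.7761 21.2691 0.0000 0.0000 0.0000 0.0000 0.0000
t_8: node(8,0) S=40.0245 payoff=75.6055 vs cont=74.4279 → 75.6055 [stop]  node(8,1) S=51.1381 payoff=64.4919 vs cont=63.3143 → 64.4919 [stop]  node(8,2) S=65.3377 payoff=50.2923 vs cont=49.1147 → 50.2923 [stop]  node(8,3) S=83.4800 payoff=32.1500 vs cont=30.9724 → 32.1500 [stop]  node(8,4) S=106.6600 payoff=8.9700 vs cont=10.2885 → 10.2885 [wait]  node(8,5) S=136.2763 payoff=0.0000 vs cont=0.0000 → 0.0000 [wait]  node(8,6) S=174.1163 payoff=0.0000 vs cont=0.0000 → 0.0000 [wait]  node(8,7) S=222.4633 payoff=0.0000 vs cont=0.0000 → 0.0000 [wait]  node(8,8) S=284.2348 payoff=0.0000 vs cont=0.0000 → 0.0000 [wait]  ⇒ S*(8)=83.4800
t_7: node(7,0) S=45.2413 payoff=70.3887 vs cont=69.2111 → 70.3887 [stop]  node(7,1) S=57.8035 payoff=57.8265 vs cont=56.6489 → 57.8265 [stop]  node(7,2) S=73.8539 payoff=41.7761 vs cont=40.5986 → 41.7761 [stop]  node(7,3) S=94.3609 payoff=21.2691 vs cont=20.7588 → 21.2691 [stop]  node(7,4) S=120.5622 payoff=0.0000 vs cont=4.9769 → 4.9769 [wait]  node(7,5) S=154.0387 payoff=0.0000 vs cont=0.0000 → 0.0000 [wait]  node(7,6) S=196.8108 payoff=0.0000 vs cont=0.0000 → 0.0000 [wait]  node(7,7) S=251.4593 payoff=0.0000 vs cont=0.0000 → 0.0000 [wait]  ⇒ S*(7)=94.3609
t_6: node(6,0) S=51.1381 payoff=64.4919 vs cont=63.3143 → 64.4919 [stop]  node(6,1) S=65.3377 payoff=50.2923 vs cont=49.1147 → 50.2923 [stop]  node(6,2) S=83.4800 payoff=32.1500 vs cont=30.9724 → 32.1500 [stop]  node(6,3) S=106.6600 payoff=8.9700 vs cont=12.8073 → 12.8073 [wait]  node(6,4) S=136.2763 payoff=0.0000 vs cont=2.4075 → 2.4075 [wait]  node(6,5) S=174.1163 payoff=0.0000 vs cont=0.0000 → 0.0000 [wait]  node(6,6) S=222.4633 payoff=0.0000 vs cont=0.0000 → 0.0000 [wait]  ⇒ S*(6)=83.4800
t_5: node(5,0) S=57.8035 payoff=57.8265 vs cont=56.6489 → 57.8265 [stop]  node(5,1) S=73.8539 payoff=41.7761 vs cont=40.5986 → 41.7761 [stop]  node(5,2) S=94.3609 payoff=21.2691 vs cont=22.0335 → 22.0335 [wait]  node(5,3) S=120.5622 payoff=0.0000 vs cont=7.4137 → 7.4137 [wait]  node(5,4) S=154.0387 payoff=0.0000 vs cont=1.1646 → 1.1646 [wait]  node(5,5) S=196.8108 payoff=0.0000 vs cont=0.0000 → 0.0000 [wait]  ⇒ S*(5)=73.8539
t_4: node(4,0) S=65.3377 payoff=50.2923 vs cont=49.1147 → 50.2923 [stop]  node(4,1) S=83.4800 payoff=32.1500 vs cont=31.3592 → 32.1500 [stop]  node(4,2) S=106.6600 payoff=8.9700 vs cont=14.4102 → 14.4102 [wait]  node(4,3) S=136.2763 payoff=0.0000 vs cont=4.1756 → 4.1756 [wait]  node(4,4) S=174.1163 payoff=0.0000 vs cont=0.5633 → 0.5633 [wait]  ⇒ S*(4)=83.4800
t_3: node(3,0) S=73.8539 payoff=41.7761 vs cont=40.5986 → 41.7761 [stop]  node(3,1) S=94.3609 payoff=21.2691 vs cont=22.8447 → 22.8447 [wait]  node(3,2) S=120.5622 payoff=0.0000 vs cont=9.0839 → 9.0839 [wait]  node(3,3) S=154.0387 payoff=0.0000 vs cont=2.3050 → 2.3050 [wait]  ⇒ S*(3)=73.8539
t_2: node(2,0) S=83.4800 payoff=32.1500 vs cont=31.7698 → 32.1500 [stop]  node(2,1) S=106.6600 payoff=8.9700 vs cont=15.6479 → 15.6479 [wait]  node(2,2) S=136.2763 payoff=0.0000 vs cont=5.5607 → 5.5607 [wait]  ⇒ S*(2)=83.4800
t_1: node(1,0) S=94.3609 payoff=21.2691 vs cont=23.4711 → 23.4711 [wait]  node(1,1) S=120.5622 payoff=0.0000 vs cont=10.3836 → 10.3836 [wait]  ⇒ S*(1)=-
t_0: node(0,0) S=106.6600 payoff=8.9700 vs cont=16.6087 → 16.6087 [wait]  ⇒ S*(0)=-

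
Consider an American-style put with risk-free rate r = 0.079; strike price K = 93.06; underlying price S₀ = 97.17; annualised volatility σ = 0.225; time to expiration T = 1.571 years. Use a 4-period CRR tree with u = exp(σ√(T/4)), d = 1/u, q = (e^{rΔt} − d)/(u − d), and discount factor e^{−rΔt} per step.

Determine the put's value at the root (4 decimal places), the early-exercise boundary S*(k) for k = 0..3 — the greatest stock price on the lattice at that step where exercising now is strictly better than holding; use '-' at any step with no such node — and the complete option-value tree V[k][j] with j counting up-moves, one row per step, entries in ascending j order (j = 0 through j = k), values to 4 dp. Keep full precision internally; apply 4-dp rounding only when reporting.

params: Δt=0.39275 u=1.15143 d=0.86848 q=0.57618 e^(-rΔt)=0.96945
t_4 payoffs: 37.7787 19.7682 0.0000 0.0000 0.0000
t_3: node(3,0) S=63.6527 payoff=29.4073 vs cont=26.5643 → 29.4073 [stop]  node(3,1) S=84.3905 payoff=8.6695 vs cont=8.1222 → 8.6695 [stop]  node(3,2) S=111.8847 payoff=0.0000 vs cont=0.0000 → 0.0000 [wait]  node(3,3) S=148.3364 payoff=0.0000 vs cont=0.0000 → 0.0000 [wait]  ⇒ S*(3)=84.3905
t_2: node(2,0) S=73.2918 payoff=19.7682 vs cont=16.9252 → 19.7682 [stop]  node(2,1) S=97.1700 payoff=0.0000 vs cont=3.5620 → 3.5620 [wait]  node(2,2) S=128.8277 payoff=0.0000 vs cont=0.0000 → 0.0000 [wait]  ⇒ S*(2)=73.2918
t_1: node(1,0) S=84.3905 payoff=8.6695 vs cont=10.1119 → 10.1119 [wait]  node(1,1) S=111.8847 payoff=0.0000 vs cont=1.4635 → 1.4635 [wait]  ⇒ S*(1)=-
t_0: node(0,0) S=97.1700 payoff=0.0000 vs cont=4.9722 → 4.9722 [wait]  ⇒ S*(0)=-

price = 4.9722
boundary = - - 73.2918 84.3905
tree:
4.9722
10.1119 1.4635
19.7682 3.5620 0.0000
29.4073 8.6695 0.0000 0.0000
37.7787 19.7682 0.0000 0.0000 0.0000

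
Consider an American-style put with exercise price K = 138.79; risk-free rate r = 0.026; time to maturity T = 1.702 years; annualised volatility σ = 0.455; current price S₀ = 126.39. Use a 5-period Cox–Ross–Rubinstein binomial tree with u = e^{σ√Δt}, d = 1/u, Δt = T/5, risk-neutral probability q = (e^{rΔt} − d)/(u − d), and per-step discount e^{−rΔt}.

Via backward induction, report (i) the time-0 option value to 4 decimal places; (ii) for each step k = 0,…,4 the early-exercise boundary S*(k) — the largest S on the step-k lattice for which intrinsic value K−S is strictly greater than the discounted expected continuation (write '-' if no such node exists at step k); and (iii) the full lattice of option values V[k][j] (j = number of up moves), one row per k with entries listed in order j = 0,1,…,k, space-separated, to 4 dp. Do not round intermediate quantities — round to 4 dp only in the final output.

Δt=0.34040, u=1.30404, d=0.76685, q=0.45057, disc=e^(-rΔt)=0.99119
k=5 terminal: V=max(K-S,0) → 105.2731 81.7941 41.8679 0.0000 0.0000 0.0000
k=4: j=0 S=43.7073 intr=95.0827 cont=93.8598 V=95.0827[EX]; j=1 S=74.3247 intr=64.4653 cont=63.2423 V=64.4653[EX]; j=2 S=126.3900 intr=12.4000 cont=22.8008 V=22.8008[hold]; j=3 S=214.9276 intr=0.0000 cont=0.0000 V=0.0000[hold]; j=4 S=365.4866 intr=0.0000 cont=0.0000 V=0.0000[hold]  S*(4)=74.3247
k=3: j=0 S=56.9959 intr=81.7941 cont=80.5712 V=81.7941[EX]; j=1 S=96.9221 intr=41.8679 cont=45.2899 V=45.2899[hold]; j=2 S=164.8172 intr=0.0000 cont=12.4171 V=12.4171[hold]; j=3 S=280.2733 intr=0.0000 cont=0.0000 V=0.0000[hold]  S*(3)=56.9959
k=2: j=0 S=74.3247 intr=64.4653 cont=64.7706 V=64.7706[hold]; j=1 S=126.3900 intr=12.4000 cont=30.2099 V=30.2099[hold]; j=2 S=214.9276 intr=0.0000 cont=6.7622 V=6.7622[hold]  S*(2)=-
k=1: j=0 S=96.9221 intr=41.8679 cont=48.7651 V=48.7651[hold]; j=1 S=164.8172 intr=0.0000 cont=19.4720 V=19.4720[hold]  S*(1)=-
k=0: j=0 S=126.3900 intr=12.4000 cont=35.2531 V=35.2531[hold]  S*(0)=-

price = 35.2531
boundary = - - - 56.9959 74.3247
tree:
35.2531
48.7651 19.4720
64.7706 30.2099 6.7622
81.7941 45.2899 12.4171 0.0000
95.0827 64.4653 22.8008 0.0000 0.0000
105.2731 81.7941 41.8679 0.0000 0.0000 0.0000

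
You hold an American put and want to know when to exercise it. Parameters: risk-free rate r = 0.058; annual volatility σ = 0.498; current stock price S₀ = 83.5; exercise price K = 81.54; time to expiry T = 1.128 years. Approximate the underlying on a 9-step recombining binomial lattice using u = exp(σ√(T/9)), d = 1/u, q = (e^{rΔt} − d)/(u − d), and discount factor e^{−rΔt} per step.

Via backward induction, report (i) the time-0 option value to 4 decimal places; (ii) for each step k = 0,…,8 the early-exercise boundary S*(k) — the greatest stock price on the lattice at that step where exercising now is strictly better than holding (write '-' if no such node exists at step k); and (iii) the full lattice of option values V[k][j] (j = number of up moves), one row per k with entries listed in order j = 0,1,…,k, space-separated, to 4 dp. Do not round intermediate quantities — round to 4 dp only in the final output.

price = 14.3131
boundary = - - - - 41.2491 49.2020 41.2491 49.2020 58.6882
tree:
14.3131
19.3867 8.9609
25.5365 12.9304 4.7393
32.6151 18.1544 7.3918 1.8990
40.2909 24.6857 11.2603 3.2570 0.4369
46.9583 32.3380 16.6606 5.5027 0.8408 0.0000
52.5480 40.2909 23.7627 9.1168 1.6183 0.0000 0.0000
57.2341 46.9583 32.3380 14.7098 3.1146 0.0000 0.0000 0.0000
61.1629 52.5480 40.2909 22.8518 5.9943 0.0000 0.0000 0.0000 0.0000
64.4566 57.2341 46.9583 32.3380 11.5367 0.0000 0.0000 0.0000 0.0000 0.0000

Δt=0.12533, u=1.19280, d=0.83836, q=0.47662, disc=e^(-rΔt)=0.99276
k=9 terminal: V=max(K-S,0) → 64.4566 57.2341 46.9583 32.3380 11.5367 0.0000 0.0000 0.0000 0.0000 0.0000
k=8: j=0 S=20.3771 intr=61.1629 cont=60.5723 V=61.1629[EX]; j=1 S=28.9920 intr=52.5480 cont=51.9574 V=52.5480[EX]; j=2 S=41.2491 intr=40.2909 cont=39.7003 V=40.2909[EX]; j=3 S=58.6882 intr=22.8518 cont=22.2612 V=22.8518[EX]; j=4 S=83.5000 intr=0.0000 cont=5.9943 V=5.9943[hold]; j=5 S=118.8016 intr=0.0000 cont=0.0000 V=0.0000[hold]; j=6 S=169.0278 intr=0.0000 cont=0.0000 V=0.0000[hold]; j=7 S=240.4884 intr=0.0000 cont=0.0000 V=0.0000[hold]; j=8 S=342.1606 intr=0.0000 cont=0.0000 V=0.0000[hold]  S*(8)=58.6882
k=7: j=0 S=24.3059 intr=57.2341 cont=56.6436 V=57.2341[EX]; j=1 S=34.5817 intr=46.9583 cont=46.3677 V=46.9583[EX]; j=2 S=49.2020 intr=32.3380 cont=31.7474 V=32.3380[EX]; j=3 S=70.0033 intr=11.5367 cont=14.7098 V=14.7098[hold]; j=4 S=99.5989 intr=0.0000 cont=3.1146 V=3.1146[hold]; j=5 S=141.7067 intr=0.0000 cont=0.0000 V=0.0000[hold]; j=6 S=201.6165 intr=0.0000 cont=0.0000 V=0.0000[hold]; j=7 S=286.8547 intr=0.0000 cont=0.0000 V=0.0000[hold]  S*(7)=49.2020
k=6: j=0 S=28.9920 intr=52.5480 cont=51.9574 V=52.5480[EX]; j=1 S=41.2491 intr=40.2909 cont=39.7003 V=40.2909[EX]; j=2 S=58.6882 intr=22.8518 cont=23.7627 V=23.7627[hold]; j=3 S=83.5000 intr=0.0000 cont=9.1168 V=9.1168[hold]; j=4 S=118.8016 intr=0.0000 cont=1.6183 V=1.6183[hold]; j=5 S=169.0278 intr=0.0000 cont=0.0000 V=0.0000[hold]; j=6 S=240.4884 intr=0.0000 cont=0.0000 V=0.0000[hold]  S*(6)=41.2491
k=5: j=0 S=34.5817 intr=46.9583 cont=46.3677 V=46.9583[EX]; j=1 S=49.2020 intr=32.3380 cont=32.1784 V=32.3380[EX]; j=2 S=70.0033 intr=11.5367 cont=16.6606 V=16.6606[hold]; j=3 S=99.5989 intr=0.0000 cont=5.5027 V=5.5027[hold]; j=4 S=141.7067 intr=0.0000 cont=0.8408 V=0.8408[hold]; j=5 S=201.6165 intr=0.0000 cont=0.0000 V=0.0000[hold]  S*(5)=49.2020
k=4: j=0 S=41.2491 intr=40.2909 cont=39.7003 V=40.2909[EX]; j=1 S=58.6882 intr=22.8518 cont=24.6857 V=24.6857[hold]; j=2 S=83.5000 intr=0.0000 cont=11.2603 V=11.2603[hold]; j=3 S=118.8016 intr=0.0000 cont=3.2570 V=3.2570[hold]; j=4 S=169.0278 intr=0.0000 cont=0.4369 V=0.4369[hold]  S*(4)=41.2491
k=3: j=0 S=49.2020 intr=32.3380 cont=32.6151 V=32.6151[hold]; j=1 S=70.0033 intr=11.5367 cont=18.1544 V=18.1544[hold]; j=2 S=99.5989 intr=0.0000 cont=7.3918 V=7.3918[hold]; j=3 S=141.7067 intr=0.0000 cont=1.8990 V=1.8990[hold]  S*(3)=-
k=2: j=0 S=58.6882 intr=22.8518 cont=25.5365 V=25.5365[hold]; j=1 S=83.5000 intr=0.0000 cont=12.9304 V=12.9304[hold]; j=2 S=118.8016 intr=0.0000 cont=4.7393 V=4.7393[hold]  S*(2)=-
k=1: j=0 S=70.0033 intr=11.5367 cont=19.3867 V=19.3867[hold]; j=1 S=99.5989 intr=0.0000 cont=8.9609 V=8.9609[hold]  S*(1)=-
k=0: j=0 S=83.5000 intr=0.0000 cont=14.3131 V=14.3131[hold]  S*(0)=-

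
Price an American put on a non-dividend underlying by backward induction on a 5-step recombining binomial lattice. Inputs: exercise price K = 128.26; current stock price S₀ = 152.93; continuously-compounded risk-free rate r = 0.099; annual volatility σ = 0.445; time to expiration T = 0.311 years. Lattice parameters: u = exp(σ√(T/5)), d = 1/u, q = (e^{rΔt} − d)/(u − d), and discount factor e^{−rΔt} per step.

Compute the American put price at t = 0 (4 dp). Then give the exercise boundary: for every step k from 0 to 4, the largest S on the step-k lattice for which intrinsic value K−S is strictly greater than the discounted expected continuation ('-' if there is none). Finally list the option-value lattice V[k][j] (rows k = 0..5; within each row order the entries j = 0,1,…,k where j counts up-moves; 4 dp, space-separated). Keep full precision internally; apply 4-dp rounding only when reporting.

price = 4.0964
boundary = - - - - 98.1061
tree:
4.0964
7.1080 1.1361
12.0185 2.2865 0.0000
19.5854 4.6016 0.0000 0.0000
30.1539 9.2611 0.0000 0.0000 0.0000
40.4595 18.6386 0.0000 0.0000 0.0000 0.0000

Δt=0.06220, u=1.11738, d=0.89495, q=0.50005, disc=e^(-rΔt)=0.99386
k=5 terminal: V=max(K-S,0) → 40.4595 18.6386 0.0000 0.0000 0.0000 0.0000
k=4: j=0 S=98.1061 intr=30.1539 cont=29.3665 V=30.1539[EX]; j=1 S=122.4882 intr=5.7718 cont=9.2611 V=9.2611[hold]; j=2 S=152.9300 intr=0.0000 cont=0.0000 V=0.0000[hold]; j=3 S=190.9374 intr=0.0000 cont=0.0000 V=0.0000[hold]; j=4 S=238.3907 intr=0.0000 cont=0.0000 V=0.0000[hold]  S*(4)=98.1061
k=3: j=0 S=109.6214 intr=18.6386 cont=19.5854 V=19.5854[hold]; j=1 S=136.8654 intr=0.0000 cont=4.6016 V=4.6016[hold]; j=2 S=170.8802 intr=0.0000 cont=0.0000 V=0.0000[hold]; j=3 S=213.3488 intr=0.0000 cont=0.0000 V=0.0000[hold]  S*(3)=-
k=2: j=0 S=122.4882 intr=5.7718 cont=12.0185 V=12.0185[hold]; j=1 S=152.9300 intr=0.0000 cont=2.2865 V=2.2865[hold]; j=2 S=190.9374 intr=0.0000 cont=0.0000 V=0.0000[hold]  S*(2)=-
k=1: j=0 S=136.8654 intr=0.0000 cont=7.1080 V=7.1080[hold]; j=1 S=170.8802 intr=0.0000 cont=1.1361 V=1.1361[hold]  S*(1)=-
k=0: j=0 S=152.9300 intr=0.0000 cont=4.0964 V=4.0964[hold]  S*(0)=-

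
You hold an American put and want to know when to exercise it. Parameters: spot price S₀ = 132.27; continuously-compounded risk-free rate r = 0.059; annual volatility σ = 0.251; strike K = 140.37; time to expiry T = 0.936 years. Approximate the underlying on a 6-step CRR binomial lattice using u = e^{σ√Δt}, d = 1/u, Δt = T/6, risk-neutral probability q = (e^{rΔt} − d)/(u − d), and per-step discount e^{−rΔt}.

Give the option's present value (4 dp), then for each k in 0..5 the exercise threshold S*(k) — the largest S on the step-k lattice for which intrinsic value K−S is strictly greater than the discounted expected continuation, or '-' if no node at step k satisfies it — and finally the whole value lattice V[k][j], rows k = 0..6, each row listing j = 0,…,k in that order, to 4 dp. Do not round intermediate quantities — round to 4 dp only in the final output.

params: Δt=0.15600 u=1.10422 d=0.90562 q=0.52179 e^(-rΔt)=0.99084
t_6 payoffs: 67.4019 51.4002 31.8894 8.1000 0.0000 0.0000 0.0000
t_5: node(5,0) S=80.5727 payoff=59.7973 vs cont=58.5113 → 59.7973 [stop]  node(5,1) S=98.2420 payoff=42.1280 vs cont=40.8419 → 42.1280 [stop]  node(5,2) S=119.7862 payoff=20.5838 vs cont=19.2978 → 20.5838 [stop]  node(5,3) S=146.0549 payoff=0.0000 vs cont=3.8380 → 3.8380 [wait]  node(5,4) S=178.0842 payoff=0.0000 vs cont=0.0000 → 0.0000 [wait]  node(5,5) S=217.1375 payoff=0.0000 vs cont=0.0000 → 0.0000 [wait]  ⇒ S*(5)=119.7862
t_4: node(4,0) S=88.9698 payoff=51.4002 vs cont=50.1142 → 51.4002 [stop]  node(4,1) S=108.4806 payoff=31.8894 vs cont=30.6034 → 31.8894 [stop]  node(4,2) S=132.2700 payoff=8.1000 vs cont=11.7374 → 11.7374 [wait]  node(4,3) S=161.2764 payoff=0.0000 vs cont=1.8185 → 1.8185 [wait]  node(4,4) S=196.6437 payoff=0.0000 vs cont=0.0000 → 0.0000 [wait]  ⇒ S*(4)=108.4806
t_3: node(3,0) S=98.2420 payoff=42.1280 vs cont=40.8419 → 42.1280 [stop]  node(3,1) S=119.7862 payoff=20.5838 vs cont=21.1784 → 21.1784 [wait]  node(3,2) S=146.0549 payoff=0.0000 vs cont=6.5017 → 6.5017 [wait]  node(3,3) S=178.0842 payoff=0.0000 vs cont=0.8617 → 0.8617 [wait]  ⇒ S*(3)=98.2420
t_2: node(2,0) S=108.4806 payoff=31.8894 vs cont=30.9108 → 31.8894 [stop]  node(2,1) S=132.2700 payoff=8.1000 vs cont=13.3963 → 13.3963 [wait]  node(2,2) S=161.2764 payoff=0.0000 vs cont=3.5261 → 3.5261 [wait]  ⇒ S*(2)=108.4806
t_1: node(1,0) S=119.7862 payoff=20.5838 vs cont=22.0360 → 22.0360 [wait]  node(1,1) S=146.0549 payoff=0.0000 vs cont=8.1705 → 8.1705 [wait]  ⇒ S*(1)=-
t_0: node(0,0) S=132.2700 payoff=8.1000 vs cont=14.6655 → 14.6655 [wait]  ⇒ S*(0)=-

price = 14.6655
boundary = - - 108.4806 98.2420 108.4806 119.7862
tree:
14.6655
22.0360 8.1705
31.8894 13.3963 3.5261
42.1280 21.1784 6.5017 0.8617
51.4002 31.8894 11.7374 1.8185 0.0000
59.7973 42.1280 20.5838 3.8380 0.0000 0.0000
67.4019 51.4002 31.8894 8.1000 0.0000 0.0000 0.0000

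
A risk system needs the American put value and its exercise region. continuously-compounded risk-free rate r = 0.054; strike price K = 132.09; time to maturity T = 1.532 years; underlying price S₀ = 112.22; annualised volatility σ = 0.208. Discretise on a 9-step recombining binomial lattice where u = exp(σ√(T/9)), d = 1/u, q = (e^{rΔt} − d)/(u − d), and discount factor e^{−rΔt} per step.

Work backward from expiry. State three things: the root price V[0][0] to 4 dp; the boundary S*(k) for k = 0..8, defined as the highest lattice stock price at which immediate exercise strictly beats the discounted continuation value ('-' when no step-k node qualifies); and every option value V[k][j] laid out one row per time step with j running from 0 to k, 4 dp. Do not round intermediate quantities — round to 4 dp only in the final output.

price = 20.9063
boundary = - 102.9913 94.5216 102.9913 94.5216 102.9913 112.2200 102.9913 112.2200
tree:
20.9063
29.0987 14.0706
37.5684 20.5548 8.6174
45.3417 29.0987 13.4042 4.5610
52.4756 37.5684 20.1473 7.7120 1.8715
59.0229 45.3417 29.0987 12.6316 3.5231 0.4527
65.0318 52.4756 37.5684 19.8700 6.4907 0.9768 0.0000
70.5465 59.0229 45.3417 29.0987 11.6071 2.1078 0.0000 0.0000
75.6077 65.0318 52.4756 37.5684 19.8700 4.5482 0.0000 0.0000 0.0000
80.2526 70.5465 59.0229 45.3417 29.0987 9.8144 0.0000 0.0000 0.0000 0.0000

params: Δt=0.17022 u=1.08961 d=0.91776 q=0.53230 e^(-rΔt)=0.99085
t_9 payoffs: 80.2526 70.5465 59.0229 45.3417 29.0987 9.8144 0.0000 0.0000 0.0000 0.0000
t_8: node(8,0) S=56.4823 payoff=75.6077 vs cont=74.3990 → 75.6077 [stop]  node(8,1) S=67.0582 payoff=65.0318 vs cont=63.8232 → 65.0318 [stop]  node(8,2) S=79.6144 payoff=52.4756 vs cont=51.2670 → 52.4756 [stop]  node(8,3) S=94.5216 payoff=37.5684 vs cont=36.3598 → 37.5684 [stop]  node(8,4) S=112.2200 payoff=19.8700 vs cont=18.6614 → 19.8700 [stop]  node(8,5) S=133.2323 payoff=0.0000 vs cont=4.5482 → 4.5482 [wait]  node(8,6) S=158.1791 payoff=0.0000 vs cont=0.0000 → 0.0000 [wait]  node(8,7) S=187.7969 payoff=0.0000 vs cont=0.0000 → 0.0000 [wait]  node(8,8) S=222.9604 payoff=0.0000 vs cont=0.0000 → 0.0000 [wait]  ⇒ S*(8)=112.2200
t_7: node(7,0) S=61.5435 payoff=70.5465 vs cont=69.3379 → 70.5465 [stop]  node(7,1) S=73.0671 payoff=59.0229 vs cont=57.8143 → 59.0229 [stop]  node(7,2) S=86.7483 payoff=45.3417 vs cont=44.1330 → 45.3417 [stop]  node(7,3) S=102.9913 payoff=29.0987 vs cont=27.8901 → 29.0987 [stop]  node(7,4) S=122.2756 payoff=9.8144 vs cont=11.6071 → 11.6071 [wait]  node(7,5) S=145.1708 payoff=0.0000 vs cont=2.1078 → 2.1078 [wait]  node(7,6) S=172.3529 payoff=0.0000 vs cont=0.0000 → 0.0000 [wait]  node(7,7) S=204.6247 payoff=0.0000 vs cont=0.0000 → 0.0000 [wait]  ⇒ S*(7)=102.9913
t_6: node(6,0) S=67.0582 payoff=65.0318 vs cont=63.8232 → 65.0318 [stop]  node(6,1) S=79.6144 payoff=52.4756 vs cont=51.2670 → 52.4756 [stop]  node(6,2) S=94.5216 payoff=37.5684 vs cont=36.3598 → 37.5684 [stop]  node(6,3) S=112.2200 payoff=19.8700 vs cont=19.6069 → 19.8700 [stop]  node(6,4) S=133.2323 payoff=0.0000 vs cont=6.4907 → 6.4907 [wait]  node(6,5) S=158.1791 payoff=0.0000 vs cont=0.9768 → 0.9768 [wait]  node(6,6) S=187.7969 payoff=0.0000 vs cont=0.0000 → 0.0000 [wait]  ⇒ S*(6)=112.2200
t_5: node(5,0) S=73.0671 payoff=59.0229 vs cont=57.8143 → 59.0229 [stop]  node(5,1) S=86.7483 payoff=45.3417 vs cont=44.1330 → 45.3417 [stop]  node(5,2) S=102.9913 payoff=29.0987 vs cont=27.8901 → 29.0987 [stop]  node(5,3) S=122.2756 payoff=9.8144 vs cont=12.6316 → 12.6316 [wait]  node(5,4) S=145.1708 payoff=0.0000 vs cont=3.5231 → 3.5231 [wait]  node(5,5) S=172.3529 payoff=0.0000 vs cont=0.4527 → 0.4527 [wait]  ⇒ S*(5)=102.9913
t_4: node(4,0) S=79.6144 payoff=52.4756 vs cont=51.2670 → 52.4756 [stop]  node(4,1) S=94.5216 payoff=37.5684 vs cont=36.3598 → 37.5684 [stop]  node(4,2) S=112.2200 payoff=19.8700 vs cont=20.1473 → 20.1473 [wait]  node(4,3) S=133.2323 payoff=0.0000 vs cont=7.7120 → 7.7120 [wait]  node(4,4) S=158.1791 payoff=0.0000 vs cont=1.8715 → 1.8715 [wait]  ⇒ S*(4)=94.5216
t_3: node(3,0) S=86.7483 payoff=45.3417 vs cont=44.1330 → 45.3417 [stop]  node(3,1) S=102.9913 payoff=29.0987 vs cont=28.0363 → 29.0987 [stop]  node(3,2) S=122.2756 payoff=9.8144 vs cont=13.4042 → 13.4042 [wait]  node(3,3) S=145.1708 payoff=0.0000 vs cont=4.5610 → 4.5610 [wait]  ⇒ S*(3)=102.9913
t_2: node(2,0) S=94.5216 payoff=37.5684 vs cont=36.3598 → 37.5684 [stop]  node(2,1) S=112.2200 payoff=19.8700 vs cont=20.5548 → 20.5548 [wait]  node(2,2) S=133.2323 payoff=0.0000 vs cont=8.6174 → 8.6174 [wait]  ⇒ S*(2)=94.5216
t_1: node(1,0) S=102.9913 payoff=29.0987 vs cont=28.2513 → 29.0987 [stop]  node(1,1) S=122.2756 payoff=9.8144 vs cont=14.0706 → 14.0706 [wait]  ⇒ S*(1)=102.9913
t_0: node(0,0) S=112.2200 payoff=19.8700 vs cont=20.9063 → 20.9063 [wait]  ⇒ S*(0)=-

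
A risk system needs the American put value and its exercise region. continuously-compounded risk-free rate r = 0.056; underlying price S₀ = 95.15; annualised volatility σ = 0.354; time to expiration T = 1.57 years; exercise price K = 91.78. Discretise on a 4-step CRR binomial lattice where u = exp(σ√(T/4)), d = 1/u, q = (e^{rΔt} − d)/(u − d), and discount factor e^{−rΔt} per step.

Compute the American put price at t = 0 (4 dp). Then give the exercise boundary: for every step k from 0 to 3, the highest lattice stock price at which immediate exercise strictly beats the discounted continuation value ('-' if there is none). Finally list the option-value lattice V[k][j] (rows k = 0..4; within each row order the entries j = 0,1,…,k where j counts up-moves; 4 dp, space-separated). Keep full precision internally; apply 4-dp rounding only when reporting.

price = 11.1931
boundary = - - 61.0623 76.2238
tree:
11.1931
18.9123 3.8045
30.7177 7.6931 0.0000
42.8636 15.5562 0.0000 0.0000
52.5935 30.7177 0.0000 0.0000 0.0000

Δt=0.39250, u=1.24830, d=0.80109, q=0.49447, disc=e^(-rΔt)=0.97826
k=4 terminal: V=max(K-S,0) → 52.5935 30.7177 0.0000 0.0000 0.0000
k=3: j=0 S=48.9164 intr=42.8636 cont=40.8682 V=42.8636[EX]; j=1 S=76.2238 intr=15.5562 cont=15.1910 V=15.5562[EX]; j=2 S=118.7755 intr=0.0000 cont=0.0000 V=0.0000[hold]; j=3 S=185.0814 intr=0.0000 cont=0.0000 V=0.0000[hold]  S*(3)=76.2238
k=2: j=0 S=61.0623 intr=30.7177 cont=28.7224 V=30.7177[EX]; j=1 S=95.1500 intr=0.0000 cont=7.6931 V=7.6931[hold]; j=2 S=148.2671 intr=0.0000 cont=0.0000 V=0.0000[hold]  S*(2)=61.0623
k=1: j=0 S=76.2238 intr=15.5562 cont=18.9123 V=18.9123[hold]; j=1 S=118.7755 intr=0.0000 cont=3.8045 V=3.8045[hold]  S*(1)=-
k=0: j=0 S=95.1500 intr=0.0000 cont=11.1931 V=11.1931[hold]  S*(0)=-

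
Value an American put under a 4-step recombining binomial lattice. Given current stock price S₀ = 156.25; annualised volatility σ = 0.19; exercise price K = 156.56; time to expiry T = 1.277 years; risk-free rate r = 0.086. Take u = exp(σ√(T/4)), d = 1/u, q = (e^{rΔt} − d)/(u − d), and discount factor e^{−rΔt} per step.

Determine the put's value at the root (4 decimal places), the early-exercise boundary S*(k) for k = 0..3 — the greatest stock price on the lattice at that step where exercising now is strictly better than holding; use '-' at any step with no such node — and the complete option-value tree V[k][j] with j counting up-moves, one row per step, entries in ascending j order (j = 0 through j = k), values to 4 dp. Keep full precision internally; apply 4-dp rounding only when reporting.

params: Δt=0.31925 u=1.11333 d=0.89821 q=0.60258 e^(-rΔt)=0.97292
t_4 payoffs: 54.8587 30.5011 0.3100 0.0000 0.0000
t_3: node(3,0) S=113.2270 payoff=43.3330 vs cont=39.0930 → 43.3330 [stop]  node(3,1) S=140.3449 payoff=16.2151 vs cont=11.9751 → 16.2151 [stop]  node(3,2) S=173.9576 payoff=0.0000 vs cont=0.1199 → 0.1199 [wait]  node(3,3) S=215.6205 payoff=0.0000 vs cont=0.0000 → 0.0000 [wait]  ⇒ S*(3)=140.3449
t_2: node(2,0) S=126.0589 payoff=30.5011 vs cont=26.2612 → 30.5011 [stop]  node(2,1) S=156.2500 payoff=0.3100 vs cont=6.3399 → 6.3399 [wait]  node(2,2) S=193.6719 payoff=0.0000 vs cont=0.0463 → 0.0463 [wait]  ⇒ S*(2)=126.0589
t_1: node(1,0) S=140.3449 payoff=16.2151 vs cont=15.5102 → 16.2151 [stop]  node(1,1) S=173.9576 payoff=0.0000 vs cont=2.4785 → 2.4785 [wait]  ⇒ S*(1)=140.3449
t_0: node(0,0) S=156.2500 payoff=0.3100 vs cont=7.7227 → 7.7227 [wait]  ⇒ S*(0)=-

price = 7.7227
boundary = - 140.3449 126.0589 140.3449
tree:
7.7227
16.2151 2.4785
30.5011 6.3399 0.0463
43.3330 16.2151 0.1199 0.0000
54.8587 30.5011 0.3100 0.0000 0.0000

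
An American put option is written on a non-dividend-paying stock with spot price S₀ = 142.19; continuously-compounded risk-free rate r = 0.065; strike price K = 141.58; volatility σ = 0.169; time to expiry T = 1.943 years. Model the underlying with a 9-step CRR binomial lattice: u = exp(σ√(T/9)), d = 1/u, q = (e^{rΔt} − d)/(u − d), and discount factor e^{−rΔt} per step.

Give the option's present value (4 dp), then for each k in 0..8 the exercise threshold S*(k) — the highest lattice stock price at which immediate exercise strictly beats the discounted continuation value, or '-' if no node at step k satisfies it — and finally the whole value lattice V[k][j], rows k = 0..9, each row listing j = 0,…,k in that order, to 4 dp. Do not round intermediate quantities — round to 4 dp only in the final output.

price = 7.6027
boundary = - - 121.5246 112.3470 121.5246 112.3470 121.5246 112.3470 121.5246
tree:
7.6027
12.5203 4.0854
20.0554 7.1524 1.8754
29.2330 12.1734 3.5460 0.6630
37.7174 20.0554 6.5356 1.3811 0.1384
45.5611 29.2330 11.6734 2.8259 0.3265 0.0000
52.8125 37.7174 20.0554 5.6464 0.7706 0.0000 0.0000
59.5162 45.5611 29.2330 10.9117 1.8186 0.0000 0.0000 0.0000
65.7137 52.8125 37.7174 20.0554 4.2917 0.0000 0.0000 0.0000 0.0000
71.4431 59.5162 45.5611 29.2330 10.1282 0.0000 0.0000 0.0000 0.0000 0.0000

params: Δt=0.21589 u=1.08169 d=0.92448 q=0.57027 e^(-rΔt)=0.98607
t_9 payoffs: 71.4431 59.5162 45.5611 29.2330 10.1282 0.0000 0.0000 0.0000 0.0000 0.0000
t_8: node(8,0) S=75.8663 payoff=65.7137 vs cont=63.7408 → 65.7137 [stop]  node(8,1) S=88.7675 payoff=52.8125 vs cont=50.8396 → 52.8125 [stop]  node(8,2) S=103.8626 payoff=37.7174 vs cont=35.7445 → 37.7174 [stop]  node(8,3) S=121.5246 payoff=20.0554 vs cont=18.0826 → 20.0554 [stop]  node(8,4) S=142.1900 payoff=0.0000 vs cont=4.2917 → 4.2917 [wait]  node(8,5) S=166.3696 payoff=0.0000 vs cont=0.0000 → 0.0000 [wait]  node(8,6) S=194.6610 payoff=0.0000 vs cont=0.0000 → 0.0000 [wait]  node(8,7) S=227.7634 payoff=0.0000 vs cont=0.0000 → 0.0000 [wait]  node(8,8) S=266.4950 payoff=0.0000 vs cont=0.0000 → 0.0000 [wait]  ⇒ S*(8)=121.5246
t_7: node(7,0) S=82.0638 payoff=59.5162 vs cont=57.5433 → 59.5162 [stop]  node(7,1) S=96.0189 payoff=45.5611 vs cont=43.5882 → 45.5611 [stop]  node(7,2) S=112.3470 payoff=29.2330 vs cont=27.2601 → 29.2330 [stop]  node(7,3) S=131.4518 payoff=10.1282 vs cont=10.9117 → 10.9117 [wait]  node(7,4) S=153.8054 payoff=0.0000 vs cont=1.8186 → 1.8186 [wait]  node(7,5) S=179.9602 payoff=0.0000 vs cont=0.0000 → 0.0000 [wait]  node(7,6) S=210.5627 payoff=0.0000 vs cont=0.0000 → 0.0000 [wait]  node(7,7) S=246.3693 payoff=0.0000 vs cont=0.0000 → 0.0000 [wait]  ⇒ S*(7)=112.3470
t_6: node(6,0) S=88.7675 payoff=52.8125 vs cont=50.8396 → 52.8125 [stop]  node(6,1) S=103.8626 payoff=37.7174 vs cont=35.7445 → 37.7174 [stop]  node(6,2) S=121.5246 payoff=20.0554 vs cont=18.5231 → 20.0554 [stop]  node(6,3) S=142.1900 payoff=0.0000 vs cont=5.6464 → 5.6464 [wait]  node(6,4) S=166.3696 payoff=0.0000 vs cont=0.7706 → 0.7706 [wait]  node(6,5) S=194.6610 payoff=0.0000 vs cont=0.0000 → 0.0000 [wait]  node(6,6) S=227.7634 payoff=0.0000 vs cont=0.0000 → 0.0000 [wait]  ⇒ S*(6)=121.5246
t_5: node(5,0) S=96.0189 payoff=45.5611 vs cont=43.5882 → 45.5611 [stop]  node(5,1) S=112.3470 payoff=29.2330 vs cont=27.2601 → 29.2330 [stop]  node(5,2) S=131.4518 payoff=10.1282 vs cont=11.6734 → 11.6734 [wait]  node(5,3) S=153.8054 payoff=0.0000 vs cont=2.8259 → 2.8259 [wait]  node(5,4) S=179.9602 payoff=0.0000 vs cont=0.3265 → 0.3265 [wait]  node(5,5) S=210.5627 payoff=0.0000 vs cont=0.0000 → 0.0000 [wait]  ⇒ S*(5)=112.3470
t_4: node(4,0) S=103.8626 payoff=37.7174 vs cont=35.7445 → 37.7174 [stop]  node(4,1) S=121.5246 payoff=20.0554 vs cont=18.9515 → 20.0554 [stop]  node(4,2) S=142.1900 payoff=0.0000 vs cont=6.5356 → 6.5356 [wait]  node(4,3) S=166.3696 payoff=0.0000 vs cont=1.3811 → 1.3811 [wait]  node(4,4) S=194.6610 payoff=0.0000 vs cont=0.1384 → 0.1384 [wait]  ⇒ S*(4)=121.5246
t_3: node(3,0) S=112.3470 payoff=29.2330 vs cont=27.2601 → 29.2330 [stop]  node(3,1) S=131.4518 payoff=10.1282 vs cont=12.1734 → 12.1734 [wait]  node(3,2) S=153.8054 payoff=0.0000 vs cont=3.5460 → 3.5460 [wait]  node(3,3) S=179.9602 payoff=0.0000 vs cont=0.6630 → 0.6630 [wait]  ⇒ S*(3)=112.3470
t_2: node(2,0) S=121.5246 payoff=20.0554 vs cont=19.2326 → 20.0554 [stop]  node(2,1) S=142.1900 payoff=0.0000 vs cont=7.1524 → 7.1524 [wait]  node(2,2) S=166.3696 payoff=0.0000 vs cont=1.8754 → 1.8754 [wait]  ⇒ S*(2)=121.5246
t_1: node(1,0) S=131.4518 payoff=10.1282 vs cont=12.5203 → 12.5203 [wait]  node(1,1) S=153.8054 payoff=0.0000 vs cont=4.0854 → 4.0854 [wait]  ⇒ S*(1)=-
t_0: node(0,0) S=142.1900 payoff=0.0000 vs cont=7.6027 → 7.6027 [wait]  ⇒ S*(0)=-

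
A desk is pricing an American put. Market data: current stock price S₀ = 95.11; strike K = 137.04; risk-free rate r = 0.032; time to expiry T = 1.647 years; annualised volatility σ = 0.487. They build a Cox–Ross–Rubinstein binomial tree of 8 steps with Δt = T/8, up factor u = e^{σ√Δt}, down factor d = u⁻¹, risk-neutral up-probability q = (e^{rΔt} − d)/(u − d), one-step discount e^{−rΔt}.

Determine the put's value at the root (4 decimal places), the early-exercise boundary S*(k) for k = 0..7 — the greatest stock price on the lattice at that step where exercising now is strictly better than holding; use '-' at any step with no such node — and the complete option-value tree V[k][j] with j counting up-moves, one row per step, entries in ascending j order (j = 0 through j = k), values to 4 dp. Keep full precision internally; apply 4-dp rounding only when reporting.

params: Δt=0.20588 u=1.24728 d=0.80174 q=0.45982 e^(-rΔt)=0.99343
t_8 payoffs: 120.8031 111.7800 97.7426 75.9043 41.9300 0.0000 0.0000 0.0000 0.0000
t_7: node(7,0) S=20.2520 payoff=116.7880 vs cont=115.8882 → 116.7880 [stop]  node(7,1) S=31.5064 payoff=105.5336 vs cont=104.6338 → 105.5336 [stop]  node(7,2) S=49.0151 payoff=88.0249 vs cont=87.1251 → 88.0249 [stop]  node(7,3) S=76.2537 payoff=60.7863 vs cont=59.8865 → 60.7863 [stop]  node(7,4) S=118.6292 payoff=18.4108 vs cont=22.5012 → 22.5012 [wait]  node(7,5) S=184.5537 payoff=0.0000 vs cont=0.0000 → 0.0000 [wait]  node(7,6) S=287.1135 payoff=0.0000 vs cont=0.0000 → 0.0000 [wait]  node(7,7) S=446.6678 payoff=0.0000 vs cont=0.0000 → 0.0000 [wait]  ⇒ S*(7)=76.2537
t_6: node(6,0) S=25.2600 payoff=111.7800 vs cont=110.8802 → 111.7800 [stop]  node(6,1) S=39.2974 payoff=97.7426 vs cont=96.8427 → 97.7426 [stop]  node(6,2) S=61.1357 payoff=75.9043 vs cont=75.0044 → 75.9043 [stop]  node(6,3) S=95.1100 payoff=41.9300 vs cont=42.8986 → 42.8986 [wait]  node(6,4) S=147.9644 payoff=0.0000 vs cont=12.0749 → 12.0749 [wait]  node(6,5) S=230.1909 payoff=0.0000 vs cont=0.0000 → 0.0000 [wait]  node(6,6) S=358.1122 payoff=0.0000 vs cont=0.0000 → 0.0000 [wait]  ⇒ S*(6)=61.1357
t_5: node(5,0) S=31.5064 payoff=105.5336 vs cont=104.6338 → 105.5336 [stop]  node(5,1) S=49.0151 payoff=88.0249 vs cont=87.1251 → 88.0249 [stop]  node(5,2) S=76.2537 payoff=60.7863 vs cont=60.3290 → 60.7863 [stop]  node(5,3) S=118.6292 payoff=18.4108 vs cont=28.5368 → 28.5368 [wait]  node(5,4) S=184.5537 payoff=0.0000 vs cont=6.4798 → 6.4798 [wait]  node(5,5) S=287.1135 payoff=0.0000 vs cont=0.0000 → 0.0000 [wait]  ⇒ S*(5)=76.2537
t_4: node(4,0) S=39.2974 payoff=97.7426 vs cont=96.8427 → 97.7426 [stop]  node(4,1) S=61.1357 payoff=75.9043 vs cont=75.0044 → 75.9043 [stop]  node(4,2) S=95.1100 payoff=41.9300 vs cont=45.6557 → 45.6557 [wait]  node(4,3) S=147.9644 payoff=0.0000 vs cont=18.2738 → 18.2738 [wait]  node(4,4) S=230.1909 payoff=0.0000 vs cont=3.4773 → 3.4773 [wait]  ⇒ S*(4)=61.1357
t_3: node(3,0) S=49.0151 payoff=88.0249 vs cont=87.1251 → 88.0249 [stop]  node(3,1) S=76.2537 payoff=60.7863 vs cont=61.5884 → 61.5884 [wait]  node(3,2) S=118.6292 payoff=18.4108 vs cont=32.8479 → 32.8479 [wait]  node(3,3) S=184.5537 payoff=0.0000 vs cont=11.3948 → 11.3948 [wait]  ⇒ S*(3)=49.0151
t_2: node(2,0) S=61.1357 payoff=75.9043 vs cont=75.3708 → 75.9043 [stop]  node(2,1) S=95.1100 payoff=41.9300 vs cont=48.0554 → 48.0554 [wait]  node(2,2) S=147.9644 payoff=0.0000 vs cont=22.8325 → 22.8325 [wait]  ⇒ S*(2)=61.1357
t_1: node(1,0) S=76.2537 payoff=60.7863 vs cont=62.6846 → 62.6846 [wait]  node(1,1) S=118.6292 payoff=18.4108 vs cont=36.2181 → 36.2181 [wait]  ⇒ S*(1)=-
t_0: node(0,0) S=95.1100 payoff=41.9300 vs cont=50.1831 → 50.1831 [wait]  ⇒ S*(0)=-

price = 50.1831
boundary = - - 61.1357 49.0151 61.1357 76.2537 61.1357 76.2537
tree:
50.1831
62.6846 36.2181
75.9043 48.0554 22.8325
88.0249 61.5884 32.8479 11.3948
97.7426 75.9043 45.6557 18.2738 3.4773
105.5336 88.0249 60.7863 28.5368 6.4798 0.0000
111.7800 97.7426 75.9043 42.8986 12.0749 0.0000 0.0000
116.7880 105.5336 88.0249 60.7863 22.5012 0.0000 0.0000 0.0000
120.8031 111.7800 97.7426 75.9043 41.9300 0.0000 0.0000 0.0000 0.0000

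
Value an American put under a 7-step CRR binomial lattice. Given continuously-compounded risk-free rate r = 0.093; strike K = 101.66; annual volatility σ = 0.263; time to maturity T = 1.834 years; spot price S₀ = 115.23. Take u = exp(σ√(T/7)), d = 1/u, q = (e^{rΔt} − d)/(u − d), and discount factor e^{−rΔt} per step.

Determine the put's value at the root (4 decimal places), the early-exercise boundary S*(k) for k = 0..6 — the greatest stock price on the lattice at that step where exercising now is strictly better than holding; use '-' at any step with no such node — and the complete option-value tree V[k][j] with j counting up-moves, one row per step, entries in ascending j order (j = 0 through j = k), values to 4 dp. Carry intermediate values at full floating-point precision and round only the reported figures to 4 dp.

Δt=0.26200  u=1.14410  d=0.87405  q=0.55773  discount=0.97593
step 7 (expiry): payoffs max(K−S,0) = 56.7528 42.8780 24.7164 0.9434 0.0000 0.0000 0.0000 0.0000
step 6: (k=6,j=0): S=51.3783, (K−S)⁺=50.2817, hold=47.8346 ⇒ V=50.2817 exercise | (k=6,j=1): S=67.2525, (K−S)⁺=34.4075, hold=31.9604 ⇒ V=34.4075 exercise | (k=6,j=2): S=88.0313, (K−S)⁺=13.6287, hold=11.1816 ⇒ V=13.6287 exercise | (k=6,j=3): S=115.2300, (K−S)⁺=0.0000, hold=0.4072 ⇒ V=0.4072 continue | (k=6,j=4): S=150.8322, (K−S)⁺=0.0000, hold=0.0000 ⇒ V=0.0000 continue | (k=6,j=5): S=197.4344, (K−S)⁺=0.0000, hold=0.0000 ⇒ V=0.0000 continue | (k=6,j=6): S=258.4350, (K−S)⁺=0.0000, hold=0.0000 ⇒ V=0.0000 continue  boundary S*=88.0313
step 5: (k=5,j=0): S=58.7820, (K−S)⁺=42.8780, hold=40.4309 ⇒ V=42.8780 exercise | (k=5,j=1): S=76.9436, (K−S)⁺=24.7164, hold=22.2693 ⇒ V=24.7164 exercise | (k=5,j=2): S=100.7166, (K−S)⁺=0.9434, hold=6.1041 ⇒ V=6.1041 continue | (k=5,j=3): S=131.8347, (K−S)⁺=0.0000, hold=0.1757 ⇒ V=0.1757 continue | (k=5,j=4): S=172.5673, (K−S)⁺=0.0000, hold=0.0000 ⇒ V=0.0000 continue | (k=5,j=5): S=225.8848, (K−S)⁺=0.0000, hold=0.0000 ⇒ V=0.0000 continue  boundary S*=76.9436
step 4: (k=4,j=0): S=67.2525, (K−S)⁺=34.4075, hold=31.9604 ⇒ V=34.4075 exercise | (k=4,j=1): S=88.0313, (K−S)⁺=13.6287, hold=13.9906 ⇒ V=13.9906 continue | (k=4,j=2): S=115.2300, (K−S)⁺=0.0000, hold=2.7303 ⇒ V=2.7303 continue | (k=4,j=3): S=150.8322, (K−S)⁺=0.0000, hold=0.0759 ⇒ V=0.0759 continue | (k=4,j=4): S=197.4344, (K−S)⁺=0.0000, hold=0.0000 ⇒ V=0.0000 continue  boundary S*=67.2525
step 3: (k=3,j=0): S=76.9436, (K−S)⁺=24.7164, hold=22.4662 ⇒ V=24.7164 exercise | (k=3,j=1): S=100.7166, (K−S)⁺=0.9434, hold=7.5248 ⇒ V=7.5248 continue | (k=3,j=2): S=131.8347, (K−S)⁺=0.0000, hold=1.2198 ⇒ V=1.2198 continue | (k=3,j=3): S=172.5673, (K−S)⁺=0.0000, hold=0.0327 ⇒ V=0.0327 continue  boundary S*=76.9436
step 2: (k=2,j=0): S=88.0313, (K−S)⁺=13.6287, hold=14.7639 ⇒ V=14.7639 continue | (k=2,j=1): S=115.2300, (K−S)⁺=0.0000, hold=3.9118 ⇒ V=3.9118 continue | (k=2,j=2): S=150.8322, (K−S)⁺=0.0000, hold=0.5443 ⇒ V=0.5443 continue  boundary S*=-
step 1: (k=1,j=0): S=100.7166, (K−S)⁺=0.9434, hold=8.5017 ⇒ V=8.5017 continue | (k=1,j=1): S=131.8347, (K−S)⁺=0.0000, hold=1.9847 ⇒ V=1.9847 continue  boundary S*=-
step 0: (k=0,j=0): S=115.2300, (K−S)⁺=0.0000, hold=4.7498 ⇒ V=4.7498 continue  boundary S*=-

price = 4.7498
boundary = - - - 76.9436 67.2525 76.9436 88.0313
tree:
4.7498
8.5017 1.9847
14.7639 3.9118 0.5443
24.7164 7.5248 1.2198 0.0327
34.4075 13.9906 2.7303 0.0759 0.0000
42.8780 24.7164 6.1041 0.1757 0.0000 0.0000
50.2817 34.4075 13.6287 0.4072 0.0000 0.0000 0.0000
56.7528 42.8780 24.7164 0.9434 0.0000 0.0000 0.0000 0.0000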